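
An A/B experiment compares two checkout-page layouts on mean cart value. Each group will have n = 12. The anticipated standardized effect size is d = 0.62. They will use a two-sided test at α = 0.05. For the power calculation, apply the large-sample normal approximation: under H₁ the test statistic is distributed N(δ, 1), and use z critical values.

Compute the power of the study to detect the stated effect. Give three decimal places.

Power ≈ 0.330

Noncentrality parameter: δ = d·√(n/2) = 0.62 × √(12/2) = 1.5187
Two-sided α = 0.05 → critical value z_{0.025} = 1.960.
Power = Φ(δ − 1.960) + Φ(−δ − 1.960) = Φ(-0.441) + Φ(-3.479) = 0.3295 + 0.0003 = 0.3298.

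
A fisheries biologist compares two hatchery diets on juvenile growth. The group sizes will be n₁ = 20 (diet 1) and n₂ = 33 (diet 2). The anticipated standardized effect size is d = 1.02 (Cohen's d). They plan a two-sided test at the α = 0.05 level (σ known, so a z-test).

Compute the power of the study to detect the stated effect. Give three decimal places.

Power ≈ 0.949

Noncentrality parameter: λ = d / √(1/n₁ + 1/n₂) = 1.02 / √(1/20 + 1/33) = 3.5994
Critical value for a two-sided test at α = 0.05: z_{α/2} = 1.960.
Power = Φ(λ − 1.960) + Φ(−λ − 1.960) = Φ(1.639) + Φ(-5.559) = 0.9494 + 0.0000 = 0.9494.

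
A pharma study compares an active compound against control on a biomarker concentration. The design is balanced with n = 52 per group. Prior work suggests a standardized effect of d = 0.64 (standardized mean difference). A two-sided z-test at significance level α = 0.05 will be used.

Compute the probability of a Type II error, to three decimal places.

Noncentrality parameter: λ = d·√(n/2) = 0.64 × √(52/2) = 3.2634
Two-sided α = 0.05 → critical value z_{0.025} = 1.960.
Power = Φ(λ − 1.960) + Φ(−λ − 1.960) = Φ(1.303) + Φ(-5.223) = 0.9038 + 0.0000 = 0.9038.
Type II error: β = 1 − power = 1 − 0.9038 = 0.0962.

β ≈ 0.096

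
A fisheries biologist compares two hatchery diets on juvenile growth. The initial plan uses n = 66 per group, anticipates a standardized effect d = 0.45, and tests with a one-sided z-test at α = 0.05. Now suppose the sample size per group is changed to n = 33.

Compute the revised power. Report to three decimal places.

With n = 33 per group: δ = d·√(n/2) = 0.45 × √(33/2) = 1.8279. Critical value z_{0.05} = 1.645.
Revised power = P(Z > 1.645 − δ) = Φ(0.183) = 0.5726.

Power ≈ 0.573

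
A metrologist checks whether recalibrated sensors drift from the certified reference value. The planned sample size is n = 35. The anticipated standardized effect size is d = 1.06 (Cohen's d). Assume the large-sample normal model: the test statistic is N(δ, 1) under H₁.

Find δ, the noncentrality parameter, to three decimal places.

The noncentrality parameter scales effect size by the design's sample-size factor: δ = d·√n = 1.06 × √35 = 6.2710

δ ≈ 6.271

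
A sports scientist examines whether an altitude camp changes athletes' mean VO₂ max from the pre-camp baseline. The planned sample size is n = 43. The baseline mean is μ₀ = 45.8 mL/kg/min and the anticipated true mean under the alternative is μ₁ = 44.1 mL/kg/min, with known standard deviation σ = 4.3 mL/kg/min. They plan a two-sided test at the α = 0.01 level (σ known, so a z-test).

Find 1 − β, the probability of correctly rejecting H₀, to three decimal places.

Standardized effect: d = |μ₁ − μ₀| / σ = |44.1 − 45.8| / 4.3 = 0.3953
Noncentrality parameter: λ = d·√n = 0.3953 × √43 = 2.5925
Critical value for a two-sided test at α = 0.01: z_{α/2} = 2.576.
Power = Φ(λ − 2.576) + Φ(−λ − 2.576) = Φ(0.017) + Φ(-5.168) = 0.5066 + 0.0000 = 0.5066.

Power ≈ 0.507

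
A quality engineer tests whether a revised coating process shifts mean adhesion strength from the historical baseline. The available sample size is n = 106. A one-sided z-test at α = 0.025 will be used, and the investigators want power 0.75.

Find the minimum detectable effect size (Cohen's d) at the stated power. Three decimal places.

d ≈ 0.256

Required noncentrality: δ = z_{0.025} + z_{0.25} = 1.960 + 0.674 = 2.634.
δ = d·√n ⇒ d = δ/√n = 2.634/√106 = 0.2559.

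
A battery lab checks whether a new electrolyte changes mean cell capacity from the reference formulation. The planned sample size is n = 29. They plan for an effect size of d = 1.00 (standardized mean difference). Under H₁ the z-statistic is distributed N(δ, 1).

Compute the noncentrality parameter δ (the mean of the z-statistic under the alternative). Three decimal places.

δ ≈ 5.385

δ = d·√n = 1.00 × √29 = 5.3852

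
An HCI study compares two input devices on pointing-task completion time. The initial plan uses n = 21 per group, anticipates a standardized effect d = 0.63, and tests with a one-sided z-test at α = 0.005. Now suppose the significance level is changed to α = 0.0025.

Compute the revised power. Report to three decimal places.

Power ≈ 0.222

δ = d·√(n/2) = 0.63 × √(21/2) = 2.0414 (unchanged). New critical value: z_{0.0025} = 2.807.
Revised power = Φ(δ − 2.807) = Φ(-0.766) = 0.2220.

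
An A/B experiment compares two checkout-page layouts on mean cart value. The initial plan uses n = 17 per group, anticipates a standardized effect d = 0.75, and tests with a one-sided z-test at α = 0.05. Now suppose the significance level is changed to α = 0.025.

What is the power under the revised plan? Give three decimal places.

δ = d·√(n/2) = 0.75 × √(17/2) = 2.1866 (unchanged). New critical value: z_{0.025} = 1.960.
Revised power = Φ(δ − 1.960) = Φ(0.227) = 0.5896.

Power ≈ 0.590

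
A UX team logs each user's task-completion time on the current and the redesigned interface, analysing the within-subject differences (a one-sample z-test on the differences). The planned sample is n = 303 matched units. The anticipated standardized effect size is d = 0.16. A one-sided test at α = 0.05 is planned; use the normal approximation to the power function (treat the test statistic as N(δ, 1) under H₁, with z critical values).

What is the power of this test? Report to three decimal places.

Noncentrality parameter: δ = d·√n = 0.16 × √303 = 2.7851
One-sided α = 0.05 → critical value z_{0.05} = 1.645.
Power = P(Z > 1.645 − δ) = Φ(1.140) = 0.8729.

Power ≈ 0.873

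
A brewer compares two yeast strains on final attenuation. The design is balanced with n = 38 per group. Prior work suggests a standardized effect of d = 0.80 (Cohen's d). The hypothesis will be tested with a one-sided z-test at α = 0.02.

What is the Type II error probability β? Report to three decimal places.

Noncentrality parameter: δ = d·√(n/2) = 0.80 × √(38/2) = 3.4871
Critical value for a one-sided test at α = 0.02: z_α = 2.054.
Power = P(Z > 2.054 − δ) = Φ(1.433) = 0.9241.
Type II error: β = 1 − power = 1 − 0.9241 = 0.0759.

β ≈ 0.076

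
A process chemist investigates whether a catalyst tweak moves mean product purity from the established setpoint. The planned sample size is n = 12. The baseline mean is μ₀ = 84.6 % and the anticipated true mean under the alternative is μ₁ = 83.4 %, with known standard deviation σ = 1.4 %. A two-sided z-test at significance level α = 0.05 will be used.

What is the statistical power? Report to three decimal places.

Standardized effect: d = |μ₁ − μ₀| / σ = |83.4 − 84.6| / 1.4 = 0.8571
Noncentrality parameter: δ = d·√n = 0.8571 × √12 = 2.9692
Two-sided α = 0.05 → critical value z_{0.025} = 1.960.
Power = Φ(δ − 1.960) + Φ(−δ − 1.960) = Φ(1.009) + Φ(-4.929) = 0.8436 + 0.0000 = 0.8436.

Power ≈ 0.844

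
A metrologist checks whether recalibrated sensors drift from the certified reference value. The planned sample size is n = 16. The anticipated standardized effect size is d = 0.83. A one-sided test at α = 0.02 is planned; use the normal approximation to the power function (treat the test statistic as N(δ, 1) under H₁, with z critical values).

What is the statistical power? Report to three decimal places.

Noncentrality parameter: δ = d·√n = 0.83 × √16 = 3.3200
Critical value for a one-sided test at α = 0.02: z_α = 2.054.
Power = P(Z > 2.054 − δ) = Φ(1.266) = 0.8973.

Power ≈ 0.897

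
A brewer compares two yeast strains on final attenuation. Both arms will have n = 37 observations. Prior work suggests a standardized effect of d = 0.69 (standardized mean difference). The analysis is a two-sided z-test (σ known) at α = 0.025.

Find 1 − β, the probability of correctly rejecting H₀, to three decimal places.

Noncentrality parameter: δ = d·√(n/2) = 0.69 × √(37/2) = 2.9678
Two-sided α = 0.025 → critical value z_{0.0125} = 2.241.
Power = Φ(δ − 2.241) + Φ(−δ − 2.241) = Φ(0.726) + Φ(-5.209) = 0.7662 + 0.0000 = 0.7662.

Power ≈ 0.766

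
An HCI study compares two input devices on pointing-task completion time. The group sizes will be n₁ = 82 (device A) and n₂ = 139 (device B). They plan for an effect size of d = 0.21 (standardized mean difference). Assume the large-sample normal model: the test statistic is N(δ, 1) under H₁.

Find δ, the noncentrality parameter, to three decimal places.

δ ≈ 1.508

δ = d / √(1/n₁ + 1/n₂) = 0.21 / √(1/82 + 1/139) = 1.5081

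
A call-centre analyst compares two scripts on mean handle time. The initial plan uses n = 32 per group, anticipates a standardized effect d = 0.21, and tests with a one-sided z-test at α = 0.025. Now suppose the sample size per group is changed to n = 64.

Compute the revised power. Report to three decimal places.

Power ≈ 0.220

With n = 64 per group: δ = d·√(n/2) = 0.21 × √(64/2) = 1.1879. Critical value z_{0.025} = 1.960.
Revised power = P(Z > 1.960 − δ) = Φ(-0.772) = 0.2200.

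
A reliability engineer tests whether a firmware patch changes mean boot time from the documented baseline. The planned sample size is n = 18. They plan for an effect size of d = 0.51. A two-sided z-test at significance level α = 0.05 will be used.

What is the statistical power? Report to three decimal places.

Noncentrality parameter: δ = d·√n = 0.51 × √18 = 2.1637
Critical value for a two-sided test at α = 0.05: z_{α/2} = 1.960.
Power = Φ(δ − 1.960) + Φ(−δ − 1.960) = Φ(0.204) + Φ(-4.124) = 0.5807 + 0.0000 = 0.5808.

Power ≈ 0.581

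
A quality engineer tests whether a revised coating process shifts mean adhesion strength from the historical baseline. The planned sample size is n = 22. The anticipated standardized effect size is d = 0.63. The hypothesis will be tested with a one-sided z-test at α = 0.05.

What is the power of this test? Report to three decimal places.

Power ≈ 0.905

Noncentrality parameter: δ = d·√n = 0.63 × √22 = 2.9550
Critical value for a one-sided test at α = 0.05: z_α = 1.645.
Power = Φ(δ − 1.645) = Φ(1.310) = 0.9049.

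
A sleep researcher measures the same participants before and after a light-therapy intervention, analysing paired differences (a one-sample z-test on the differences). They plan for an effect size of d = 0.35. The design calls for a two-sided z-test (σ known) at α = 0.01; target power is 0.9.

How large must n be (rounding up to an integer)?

n = 122

Set Φ(δ − 2.576) = 0.9; then δ − 2.576 = Φ⁻¹(0.9) = 1.282, giving δ = 3.857.
(Ignoring the negligible lower-tail rejection probability gives the usual closed-form inversion.)
δ = d·√n ⇒ n = (δ/d)² = (3.857 / 0.35)² = 121.46.
Rounding up, n = 122.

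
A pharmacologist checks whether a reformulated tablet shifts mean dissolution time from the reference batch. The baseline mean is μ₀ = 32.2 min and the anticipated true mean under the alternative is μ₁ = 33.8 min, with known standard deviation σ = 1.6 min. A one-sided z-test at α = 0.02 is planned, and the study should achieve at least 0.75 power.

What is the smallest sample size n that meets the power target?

n = 8

Standardized effect: d = |μ₁ − μ₀| / σ = |33.8 − 32.2| / 1.6 = 1.0000
For power 0.75 need Φ(δ − z_{0.02}) = 0.75, so δ = z_{0.02} + z_{0.25} = 2.054 + 0.674 = 2.728.
δ = d·√n ⇒ n = (δ/d)² = (2.728 / 1.0000)² = 7.44.
Round up to the next whole unit.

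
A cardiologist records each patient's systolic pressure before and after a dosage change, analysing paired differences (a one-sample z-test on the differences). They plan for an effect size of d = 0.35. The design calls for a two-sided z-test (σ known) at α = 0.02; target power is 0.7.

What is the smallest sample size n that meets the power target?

n = 67

Set Φ(δ − 2.326) = 0.7; then δ − 2.326 = Φ⁻¹(0.7) = 0.524, giving δ = 2.851.
(The Φ(−δ − z_{α/2}) term is vanishingly small for δ > 0 and is dropped in the standard sample-size formula.)
δ = d·√n ⇒ n = (δ/d)² = (2.851 / 0.35)² = 66.34.
Rounding up, n = 67.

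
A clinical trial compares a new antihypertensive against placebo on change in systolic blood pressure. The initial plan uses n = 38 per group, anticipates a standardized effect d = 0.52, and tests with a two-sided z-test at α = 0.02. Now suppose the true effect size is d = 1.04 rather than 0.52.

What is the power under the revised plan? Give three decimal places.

With d = 1.04: δ = d·√(n/2) = 1.04 × √(38/2) = 4.5333. Critical value z_{0.01} = 2.326.
Revised power = Φ(δ − 2.326) + Φ(−δ − 2.326) = Φ(2.207) + Φ(-6.860) = 0.9863 + 0.0000 = 0.9863.

Power ≈ 0.986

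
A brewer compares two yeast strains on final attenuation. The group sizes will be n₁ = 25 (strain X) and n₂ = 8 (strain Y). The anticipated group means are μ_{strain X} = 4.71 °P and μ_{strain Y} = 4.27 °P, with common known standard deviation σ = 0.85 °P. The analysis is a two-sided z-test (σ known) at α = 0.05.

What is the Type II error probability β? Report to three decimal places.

β ≈ 0.753

Standardized effect: d = |μ_{strain X} − μ_{strain Y}| / σ = |4.71 − 4.27| / 0.85 = 0.5176
Noncentrality parameter: δ = d / √(1/n₁ + 1/n₂) = 0.5176 / √(1/25 + 1/8) = 1.2744
Critical value for a two-sided test at α = 0.05: z_{α/2} = 1.960.
Power = Φ(δ − 1.960) + Φ(−δ − 1.960) = Φ(-0.686) + Φ(-3.234) = 0.2465 + 0.0006 = 0.2471.
Type II error: β = 1 − power = 1 − 0.2471 = 0.7529.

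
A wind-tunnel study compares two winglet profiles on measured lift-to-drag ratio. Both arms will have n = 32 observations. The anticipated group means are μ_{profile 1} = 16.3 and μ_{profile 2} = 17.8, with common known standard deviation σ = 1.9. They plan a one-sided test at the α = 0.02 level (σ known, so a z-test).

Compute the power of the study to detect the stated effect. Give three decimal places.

Power ≈ 0.865

Standardized effect: d = |μ_{profile 1} − μ_{profile 2}| / σ = |16.3 − 17.8| / 1.9 = 0.7895
Noncentrality parameter: δ = d·√(n/2) = 0.7895 × √(32/2) = 3.1579
One-sided α = 0.02 → critical value z_{0.02} = 2.054.
Power = P(Z > 2.054 − δ) = Φ(1.104) = 0.8652.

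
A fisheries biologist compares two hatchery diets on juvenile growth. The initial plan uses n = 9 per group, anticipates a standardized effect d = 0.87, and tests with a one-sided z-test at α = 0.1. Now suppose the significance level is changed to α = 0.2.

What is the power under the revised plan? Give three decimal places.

δ = d·√(n/2) = 0.87 × √(9/2) = 1.8455 (unchanged). New critical value: z_{0.2} = 0.842.
Revised power = P(Z > 0.842 − δ) = Φ(1.004) = 0.8423.

Power ≈ 0.842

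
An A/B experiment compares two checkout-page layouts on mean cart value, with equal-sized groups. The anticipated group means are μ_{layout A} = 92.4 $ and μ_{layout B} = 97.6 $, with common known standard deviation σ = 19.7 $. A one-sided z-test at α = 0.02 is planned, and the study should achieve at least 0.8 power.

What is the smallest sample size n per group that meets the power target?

Standardized effect: d = |μ_{layout A} − μ_{layout B}| / σ = |92.4 − 97.6| / 19.7 = 0.2640
For power 0.8 need Φ(δ − z_{0.02}) = 0.8, so δ = z_{0.02} + z_{0.20} = 2.054 + 0.842 = 2.895.
δ = d·√(n/2) ⇒ n = 2(δ/d)² = 2 × (2.895 / 0.2640)² = 240.64.
Round up to the next whole unit.

n = 241 per group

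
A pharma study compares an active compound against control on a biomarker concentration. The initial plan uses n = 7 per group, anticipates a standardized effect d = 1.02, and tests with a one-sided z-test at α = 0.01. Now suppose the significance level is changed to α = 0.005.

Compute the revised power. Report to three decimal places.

δ = d·√(n/2) = 1.02 × √(7/2) = 1.9082 (unchanged). New critical value: z_{0.005} = 2.576.
Revised power = P(Z > 2.576 − δ) = Φ(-0.668) = 0.2522.

Power ≈ 0.252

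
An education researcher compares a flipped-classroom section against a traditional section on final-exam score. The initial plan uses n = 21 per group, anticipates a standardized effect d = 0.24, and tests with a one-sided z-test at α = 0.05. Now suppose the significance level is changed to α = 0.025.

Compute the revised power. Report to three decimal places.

δ = d·√(n/2) = 0.24 × √(21/2) = 0.7777 (unchanged). New critical value: z_{0.025} = 1.960.
Revised power = P(Z > 1.960 − δ) = Φ(-1.182) = 0.1185.

Power ≈ 0.119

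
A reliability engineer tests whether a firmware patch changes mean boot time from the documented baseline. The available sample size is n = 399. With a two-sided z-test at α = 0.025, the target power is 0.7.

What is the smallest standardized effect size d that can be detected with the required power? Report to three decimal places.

Required noncentrality: δ = z_{0.0125} + z_{0.30} = 2.241 + 0.524 = 2.766.
(Lower-tail contribution to power is negligible for δ > 0.)
δ = d·√n ⇒ d = δ/√n = 2.766/√399 = 0.1385.

d ≈ 0.138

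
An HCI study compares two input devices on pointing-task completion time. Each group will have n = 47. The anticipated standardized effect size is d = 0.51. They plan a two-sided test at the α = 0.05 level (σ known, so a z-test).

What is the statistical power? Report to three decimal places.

Noncentrality parameter: δ = d·√(n/2) = 0.51 × √(47/2) = 2.4723
Two-sided α = 0.05 → critical value z_{0.025} = 1.960.
Power = Φ(δ − 1.960) + Φ(−δ − 1.960) = Φ(0.512) + Φ(-4.432) = 0.6958 + 0.0000 = 0.6958.

Power ≈ 0.696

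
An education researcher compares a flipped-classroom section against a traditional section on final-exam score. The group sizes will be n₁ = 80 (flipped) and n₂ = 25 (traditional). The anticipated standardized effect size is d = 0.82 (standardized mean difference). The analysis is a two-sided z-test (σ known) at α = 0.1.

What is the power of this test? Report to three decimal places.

Power ≈ 0.973

Noncentrality parameter: δ = d / √(1/n₁ + 1/n₂) = 0.82 / √(1/80 + 1/25) = 3.5788
Critical value for a two-sided test at α = 0.1: z_{α/2} = 1.645.
Power = Φ(δ − 1.645) + Φ(−δ − 1.645) = Φ(1.934) + Φ(-5.224) = 0.9734 + 0.0000 = 0.9734.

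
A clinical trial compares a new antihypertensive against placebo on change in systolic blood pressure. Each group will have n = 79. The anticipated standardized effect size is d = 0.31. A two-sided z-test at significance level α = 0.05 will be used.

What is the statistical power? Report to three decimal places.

Noncentrality parameter: λ = d·√(n/2) = 0.31 × √(79/2) = 1.9483
Two-sided α = 0.05 → critical value z_{0.025} = 1.960.
Power = Φ(λ − 1.960) + Φ(−λ − 1.960) = Φ(-0.012) + Φ(-3.908) = 0.4954 + 0.0000 = 0.4954.

Power ≈ 0.495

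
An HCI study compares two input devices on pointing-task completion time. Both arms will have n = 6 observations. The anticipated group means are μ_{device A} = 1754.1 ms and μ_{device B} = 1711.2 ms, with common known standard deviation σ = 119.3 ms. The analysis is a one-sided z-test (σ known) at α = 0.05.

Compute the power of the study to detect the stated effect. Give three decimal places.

Standardized effect: d = |μ_{device A} − μ_{device B}| / σ = |1754.1 − 1711.2| / 119.3 = 0.3596
Noncentrality parameter: λ = d·√(n/2) = 0.3596 × √(6/2) = 0.6228
Critical value for a one-sided test at α = 0.05: z_α = 1.645.
Power = Φ(λ − 1.645) = Φ(-1.022) = 0.1534.

Power ≈ 0.153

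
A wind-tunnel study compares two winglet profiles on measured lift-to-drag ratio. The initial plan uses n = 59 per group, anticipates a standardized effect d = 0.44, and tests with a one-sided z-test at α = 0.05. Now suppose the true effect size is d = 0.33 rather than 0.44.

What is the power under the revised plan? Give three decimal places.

Power ≈ 0.559

With d = 0.33: δ = d·√(n/2) = 0.33 × √(59/2) = 1.7924. Critical value z_{0.05} = 1.645.
Revised power = P(Z > 1.645 − δ) = Φ(0.148) = 0.5586.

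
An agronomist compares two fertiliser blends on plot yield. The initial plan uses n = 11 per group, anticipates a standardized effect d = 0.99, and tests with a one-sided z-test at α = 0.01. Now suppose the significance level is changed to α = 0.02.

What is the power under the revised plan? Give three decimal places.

Power ≈ 0.606

δ = d·√(n/2) = 0.99 × √(11/2) = 2.3218 (unchanged). New critical value: z_{0.02} = 2.054.
Revised power = P(Z > 2.054 − δ) = Φ(0.268) = 0.6057.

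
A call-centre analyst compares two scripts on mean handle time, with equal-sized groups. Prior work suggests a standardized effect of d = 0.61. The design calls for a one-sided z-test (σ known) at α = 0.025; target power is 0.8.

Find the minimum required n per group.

n = 43 per group

Set Φ(δ − 1.960) = 0.8; then δ − 1.960 = Φ⁻¹(0.8) = 0.842, giving δ = 2.802.
δ = d·√(n/2) ⇒ n = 2(δ/d)² = 2 × (2.802 / 0.61)² = 42.19.
Rounding up, n = 43 per group.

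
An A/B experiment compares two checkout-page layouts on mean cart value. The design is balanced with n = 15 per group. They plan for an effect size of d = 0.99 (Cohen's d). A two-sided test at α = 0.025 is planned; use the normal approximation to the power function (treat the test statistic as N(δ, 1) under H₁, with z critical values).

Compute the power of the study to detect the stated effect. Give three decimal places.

Power ≈ 0.681

Noncentrality parameter: δ = d·√(n/2) = 0.99 × √(15/2) = 2.7112
Critical value for a two-sided test at α = 0.025: z_{α/2} = 2.241.
Power = Φ(δ − 2.241) + Φ(−δ − 2.241) = Φ(0.470) + Φ(-4.953) = 0.6808 + 0.0000 = 0.6808.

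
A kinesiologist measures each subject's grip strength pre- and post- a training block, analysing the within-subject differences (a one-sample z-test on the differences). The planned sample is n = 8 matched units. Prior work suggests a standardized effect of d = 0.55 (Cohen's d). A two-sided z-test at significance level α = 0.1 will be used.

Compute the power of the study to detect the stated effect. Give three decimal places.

Noncentrality parameter: δ = d·√n = 0.55 × √8 = 1.5556
Critical value for a two-sided test at α = 0.1: z_{α/2} = 1.645.
Power = Φ(δ − 1.645) + Φ(−δ − 1.645) = Φ(-0.089) + Φ(-3.200) = 0.4645 + 0.0007 = 0.4651.

Power ≈ 0.465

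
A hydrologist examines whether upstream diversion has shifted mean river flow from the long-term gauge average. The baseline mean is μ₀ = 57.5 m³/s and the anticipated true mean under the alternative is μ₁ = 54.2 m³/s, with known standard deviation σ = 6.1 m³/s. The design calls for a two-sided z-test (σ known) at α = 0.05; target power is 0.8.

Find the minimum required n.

n = 27

Standardized effect: d = |μ₁ − μ₀| / σ = |54.2 − 57.5| / 6.1 = 0.5410
For power 0.8 need Φ(δ − z_{0.025}) = 0.8, so δ = z_{0.025} + z_{0.20} = 1.960 + 0.842 = 2.802.
(Ignoring the negligible lower-tail rejection probability gives the usual closed-form inversion.)
δ = d·√n ⇒ n = (δ/d)² = (2.802 / 0.5410)² = 26.82.
Round up to the next whole unit.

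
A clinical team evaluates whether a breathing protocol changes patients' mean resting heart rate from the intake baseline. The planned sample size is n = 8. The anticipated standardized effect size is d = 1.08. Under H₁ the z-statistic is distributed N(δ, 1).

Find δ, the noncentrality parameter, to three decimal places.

δ ≈ 3.055

δ = d·√n = 1.08 × √8 = 3.0547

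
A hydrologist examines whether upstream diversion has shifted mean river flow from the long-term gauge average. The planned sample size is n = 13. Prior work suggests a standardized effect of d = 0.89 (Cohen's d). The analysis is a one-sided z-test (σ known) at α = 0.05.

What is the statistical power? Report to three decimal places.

Noncentrality parameter: δ = d·√n = 0.89 × √13 = 3.2089
One-sided α = 0.05 → critical value z_{0.05} = 1.645.
Power = Φ(δ − 1.645) = Φ(1.564) = 0.9411.

Power ≈ 0.941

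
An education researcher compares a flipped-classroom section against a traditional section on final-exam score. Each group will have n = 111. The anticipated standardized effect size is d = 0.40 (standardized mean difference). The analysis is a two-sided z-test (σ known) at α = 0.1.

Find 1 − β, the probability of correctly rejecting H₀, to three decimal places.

Power ≈ 0.909

Noncentrality parameter: δ = d·√(n/2) = 0.40 × √(111/2) = 2.9799
Two-sided α = 0.1 → critical value z_{0.05} = 1.645.
Power = Φ(δ − 1.645) + Φ(−δ − 1.645) = Φ(1.335) + Φ(-4.625) = 0.9091 + 0.0000 = 0.9091.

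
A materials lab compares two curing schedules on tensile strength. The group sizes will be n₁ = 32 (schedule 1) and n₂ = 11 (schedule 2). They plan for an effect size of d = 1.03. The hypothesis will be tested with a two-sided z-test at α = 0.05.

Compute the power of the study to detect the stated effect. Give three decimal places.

Power ≈ 0.838

Noncentrality parameter: δ = d / √(1/n₁ + 1/n₂) = 1.03 / √(1/32 + 1/11) = 2.9470
Critical value for a two-sided test at α = 0.05: z_{α/2} = 1.960.
Power = Φ(δ − 1.960) + Φ(−δ − 1.960) = Φ(0.987) + Φ(-4.907) = 0.8382 + 0.0000 = 0.8382.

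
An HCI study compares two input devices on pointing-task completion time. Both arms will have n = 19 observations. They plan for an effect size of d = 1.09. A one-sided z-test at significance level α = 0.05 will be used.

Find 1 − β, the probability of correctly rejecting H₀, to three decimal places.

Power ≈ 0.957

Noncentrality parameter: δ = d·√(n/2) = 1.09 × √(19/2) = 3.3596
Critical value for a one-sided test at α = 0.05: z_α = 1.645.
Power = Φ(δ − 1.645) = Φ(1.715) = 0.9568.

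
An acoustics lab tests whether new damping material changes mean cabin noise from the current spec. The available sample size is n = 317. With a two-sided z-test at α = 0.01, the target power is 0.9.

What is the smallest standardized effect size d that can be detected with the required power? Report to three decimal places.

Required noncentrality: δ = z_{0.005} + z_{0.10} = 2.576 + 1.282 = 3.857.
(The second rejection-region term Φ(−δ − z_{α/2}) is negligible and dropped.)
δ = d·√n ⇒ d = δ/√n = 3.857/√317 = 0.2167.

d ≈ 0.217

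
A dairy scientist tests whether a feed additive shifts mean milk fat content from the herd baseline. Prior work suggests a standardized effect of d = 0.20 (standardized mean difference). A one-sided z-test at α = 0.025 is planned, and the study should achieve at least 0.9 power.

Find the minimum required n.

Set Φ(δ − 1.960) = 0.9; then δ − 1.960 = Φ⁻¹(0.9) = 1.282, giving δ = 3.242.
δ = d·√n ⇒ n = (δ/d)² = (3.242 / 0.20)² = 262.69.
Rounding up, n = 263.

n = 263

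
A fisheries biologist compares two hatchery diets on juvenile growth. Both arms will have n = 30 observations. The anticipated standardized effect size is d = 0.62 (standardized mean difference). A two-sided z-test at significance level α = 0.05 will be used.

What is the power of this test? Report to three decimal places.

Power ≈ 0.671

Noncentrality parameter: δ = d·√(n/2) = 0.62 × √(30/2) = 2.4012
Critical value for a two-sided test at α = 0.05: z_{α/2} = 1.960.
Power = Φ(δ − 1.960) + Φ(−δ − 1.960) = Φ(0.441) + Φ(-4.361) = 0.6705 + 0.0000 = 0.6705.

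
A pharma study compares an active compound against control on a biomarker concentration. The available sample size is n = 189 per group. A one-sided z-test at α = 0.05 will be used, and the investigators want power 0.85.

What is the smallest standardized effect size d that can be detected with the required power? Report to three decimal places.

d ≈ 0.276

Required noncentrality: δ = z_{0.05} + z_{0.15} = 1.645 + 1.036 = 2.681.
δ = d·√(n/2) ⇒ d = δ/√(n/2) = 2.681/√(189/2) = 0.2758.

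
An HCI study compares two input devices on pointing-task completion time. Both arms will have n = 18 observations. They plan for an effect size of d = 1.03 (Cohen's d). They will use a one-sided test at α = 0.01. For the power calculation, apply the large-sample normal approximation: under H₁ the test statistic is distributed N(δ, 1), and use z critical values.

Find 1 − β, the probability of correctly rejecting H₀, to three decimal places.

Noncentrality parameter: δ = d·√(n/2) = 1.03 × √(18/2) = 3.0900
Critical value for a one-sided test at α = 0.01: z_α = 2.326.
Power = Φ(δ − 2.326) = Φ(0.764) = 0.7775.

Power ≈ 0.777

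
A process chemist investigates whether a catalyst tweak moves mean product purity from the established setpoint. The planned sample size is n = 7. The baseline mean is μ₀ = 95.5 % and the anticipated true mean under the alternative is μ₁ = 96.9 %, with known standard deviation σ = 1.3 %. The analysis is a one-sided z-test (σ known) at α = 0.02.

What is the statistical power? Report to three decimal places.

Standardized effect: d = |μ₁ − μ₀| / σ = |96.9 − 95.5| / 1.3 = 1.0769
Noncentrality parameter: δ = d·√n = 1.0769 × √7 = 2.8493
Critical value for a one-sided test at α = 0.02: z_α = 2.054.
Power = P(Z > 2.054 − δ) = Φ(0.796) = 0.7868.

Power ≈ 0.787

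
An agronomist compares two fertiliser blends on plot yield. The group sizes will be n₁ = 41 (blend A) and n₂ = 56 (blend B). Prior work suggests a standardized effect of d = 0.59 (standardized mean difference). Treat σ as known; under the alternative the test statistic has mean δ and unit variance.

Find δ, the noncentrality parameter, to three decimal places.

The noncentrality parameter scales effect size by the design's sample-size factor: δ = d / √(1/n₁ + 1/n₂) = 0.59 / √(1/41 + 1/56) = 2.8705

δ ≈ 2.870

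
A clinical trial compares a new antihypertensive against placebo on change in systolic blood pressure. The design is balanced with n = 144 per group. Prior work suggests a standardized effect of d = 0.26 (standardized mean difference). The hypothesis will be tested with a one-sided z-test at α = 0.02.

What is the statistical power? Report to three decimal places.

Noncentrality parameter: δ = d·√(n/2) = 0.26 × √(144/2) = 2.2062
Critical value for a one-sided test at α = 0.02: z_α = 2.054.
Power = Φ(δ − 2.054) = Φ(0.152) = 0.5606.

Power ≈ 0.561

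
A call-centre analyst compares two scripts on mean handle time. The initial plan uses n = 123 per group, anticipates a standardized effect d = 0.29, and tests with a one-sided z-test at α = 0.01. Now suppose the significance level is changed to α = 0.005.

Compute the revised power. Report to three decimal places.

δ = d·√(n/2) = 0.29 × √(123/2) = 2.2742 (unchanged). New critical value: z_{0.005} = 2.576.
Revised power = P(Z > 2.576 − δ) = Φ(-0.302) = 0.3815.

Power ≈ 0.381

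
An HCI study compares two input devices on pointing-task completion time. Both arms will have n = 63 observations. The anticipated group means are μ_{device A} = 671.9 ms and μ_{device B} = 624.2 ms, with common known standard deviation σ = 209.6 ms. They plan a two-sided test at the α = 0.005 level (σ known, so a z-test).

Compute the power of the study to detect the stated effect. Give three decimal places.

Power ≈ 0.063

Standardized effect: d = |μ_{device A} − μ_{device B}| / σ = |671.9 − 624.2| / 209.6 = 0.2276
Noncentrality parameter: δ = d·√(n/2) = 0.2276 × √(63/2) = 1.2773
Critical value for a two-sided test at α = 0.005: z_{α/2} = 2.807.
Power = Φ(δ − 2.807) + Φ(−δ − 2.807) = Φ(-1.530) + Φ(-4.084) = 0.0630 + 0.0000 = 0.0631.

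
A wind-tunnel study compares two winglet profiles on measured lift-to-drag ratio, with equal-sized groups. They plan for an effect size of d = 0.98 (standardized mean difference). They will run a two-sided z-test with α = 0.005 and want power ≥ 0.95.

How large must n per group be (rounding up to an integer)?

n = 42 per group

Set Φ(δ − 2.807) = 0.95; then δ − 2.807 = Φ⁻¹(0.95) = 1.645, giving δ = 4.452.
(Ignoring the negligible lower-tail rejection probability gives the usual closed-form inversion.)
δ = d·√(n/2) ⇒ n = 2(δ/d)² = 2 × (4.452 / 0.98)² = 41.27.
Rounding up, n = 42 per group.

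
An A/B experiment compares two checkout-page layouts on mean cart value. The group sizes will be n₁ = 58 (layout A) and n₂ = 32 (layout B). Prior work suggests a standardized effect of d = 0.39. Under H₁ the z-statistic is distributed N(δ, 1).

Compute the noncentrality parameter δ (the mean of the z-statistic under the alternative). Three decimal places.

δ ≈ 1.771

The noncentrality parameter scales effect size by the design's sample-size factor: δ = d / √(1/n₁ + 1/n₂) = 0.39 / √(1/58 + 1/32) = 1.7711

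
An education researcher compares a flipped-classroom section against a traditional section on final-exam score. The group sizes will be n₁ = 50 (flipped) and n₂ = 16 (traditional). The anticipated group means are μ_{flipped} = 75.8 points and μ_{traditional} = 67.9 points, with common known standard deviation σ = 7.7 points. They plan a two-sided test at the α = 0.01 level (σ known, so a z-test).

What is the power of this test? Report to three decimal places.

Standardized effect: d = |μ_{flipped} − μ_{traditional}| / σ = |75.8 − 67.9| / 7.7 = 1.0260
Noncentrality parameter: δ = d / √(1/n₁ + 1/n₂) = 1.0260 / √(1/50 + 1/16) = 3.5720
Critical value for a two-sided test at α = 0.01: z_{α/2} = 2.576.
Power = Φ(δ − 2.576) + Φ(−δ − 2.576) = Φ(0.996) + Φ(-6.148) = 0.8404 + 0.0000 = 0.8404.

Power ≈ 0.840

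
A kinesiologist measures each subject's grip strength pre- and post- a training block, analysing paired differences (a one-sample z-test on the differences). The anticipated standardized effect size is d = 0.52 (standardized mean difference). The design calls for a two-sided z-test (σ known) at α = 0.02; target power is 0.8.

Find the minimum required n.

n = 38

For power 0.8 need Φ(δ − z_{0.01}) = 0.8, so δ = z_{0.01} + z_{0.20} = 2.326 + 0.842 = 3.168.
(Ignoring the negligible lower-tail rejection probability gives the usual closed-form inversion.)
δ = d·√n ⇒ n = (δ/d)² = (3.168 / 0.52)² = 37.12.
Round up to the next whole unit.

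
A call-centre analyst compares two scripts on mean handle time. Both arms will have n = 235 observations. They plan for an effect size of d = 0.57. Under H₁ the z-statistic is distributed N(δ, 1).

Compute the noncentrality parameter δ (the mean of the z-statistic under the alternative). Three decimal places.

δ = d·√(n/2) = 0.57 × √(235/2) = 6.1787

δ ≈ 6.179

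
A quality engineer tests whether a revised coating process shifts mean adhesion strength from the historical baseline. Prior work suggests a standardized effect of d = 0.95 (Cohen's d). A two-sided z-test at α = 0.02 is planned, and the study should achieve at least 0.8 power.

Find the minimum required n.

n = 12

For power 0.8 need Φ(δ − z_{0.01}) = 0.8, so δ = z_{0.01} + z_{0.20} = 2.326 + 0.842 = 3.168.
(The Φ(−δ − z_{α/2}) term is vanishingly small for δ > 0 and is dropped in the standard sample-size formula.)
δ = d·√n ⇒ n = (δ/d)² = (3.168 / 0.95)² = 11.12.
Rounding up, n = 12.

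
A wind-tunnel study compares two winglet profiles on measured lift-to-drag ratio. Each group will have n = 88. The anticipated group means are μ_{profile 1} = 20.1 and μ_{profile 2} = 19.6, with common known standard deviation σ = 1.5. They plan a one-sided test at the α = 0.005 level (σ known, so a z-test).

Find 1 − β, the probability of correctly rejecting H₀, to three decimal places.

Power ≈ 0.358

Standardized effect: d = |μ_{profile 1} − μ_{profile 2}| / σ = |20.1 − 19.6| / 1.5 = 0.3333
Noncentrality parameter: δ = d·√(n/2) = 0.3333 × √(88/2) = 2.2111
One-sided α = 0.005 → critical value z_{0.005} = 2.576.
Power = P(Z > 2.576 − δ) = Φ(-0.365) = 0.3577.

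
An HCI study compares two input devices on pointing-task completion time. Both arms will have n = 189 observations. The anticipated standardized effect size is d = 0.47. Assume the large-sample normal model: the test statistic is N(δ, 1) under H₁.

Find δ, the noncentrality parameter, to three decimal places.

δ = d·√(n/2) = 0.47 × √(189/2) = 4.5689

δ ≈ 4.569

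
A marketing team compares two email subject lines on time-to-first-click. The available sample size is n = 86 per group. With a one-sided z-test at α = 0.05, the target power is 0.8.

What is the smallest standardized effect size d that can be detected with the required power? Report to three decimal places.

d ≈ 0.379

Required noncentrality: δ = z_{0.05} + z_{0.20} = 1.645 + 0.842 = 2.486.
δ = d·√(n/2) ⇒ d = δ/√(n/2) = 2.486/√(86/2) = 0.3792.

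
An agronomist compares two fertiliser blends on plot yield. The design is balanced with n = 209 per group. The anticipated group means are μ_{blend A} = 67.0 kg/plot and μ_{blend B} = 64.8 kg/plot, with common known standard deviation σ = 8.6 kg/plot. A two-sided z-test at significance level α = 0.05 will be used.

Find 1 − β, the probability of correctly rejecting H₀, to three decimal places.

Power ≈ 0.744

Standardized effect: d = |μ_{blend A} − μ_{blend B}| / σ = |67.0 − 64.8| / 8.6 = 0.2558
Noncentrality parameter: δ = d·√(n/2) = 0.2558 × √(209/2) = 2.6151
Two-sided α = 0.05 → critical value z_{0.025} = 1.960.
Power = Φ(δ − 1.960) + Φ(−δ − 1.960) = Φ(0.655) + Φ(-4.575) = 0.7438 + 0.0000 = 0.7438.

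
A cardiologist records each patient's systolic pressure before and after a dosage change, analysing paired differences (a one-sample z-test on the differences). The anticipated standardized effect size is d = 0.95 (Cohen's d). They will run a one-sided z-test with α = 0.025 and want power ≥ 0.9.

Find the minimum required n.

n = 12

Set Φ(δ − 1.960) = 0.9; then δ − 1.960 = Φ⁻¹(0.9) = 1.282, giving δ = 3.242.
δ = d·√n ⇒ n = (δ/d)² = (3.242 / 0.95)² = 11.64.
Rounding up, n = 12.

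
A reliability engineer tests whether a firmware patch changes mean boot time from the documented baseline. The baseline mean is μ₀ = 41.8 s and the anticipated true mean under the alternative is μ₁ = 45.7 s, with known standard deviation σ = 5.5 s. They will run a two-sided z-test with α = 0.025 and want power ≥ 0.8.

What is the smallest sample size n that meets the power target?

Standardized effect: d = |μ₁ − μ₀| / σ = |45.7 − 41.8| / 5.5 = 0.7091
For power 0.8 need Φ(δ − z_{0.0125}) = 0.8, so δ = z_{0.0125} + z_{0.20} = 2.241 + 0.842 = 3.083.
(The Φ(−δ − z_{α/2}) term is vanishingly small for δ > 0 and is dropped in the standard sample-size formula.)
δ = d·√n ⇒ n = (δ/d)² = (3.083 / 0.7091)² = 18.90.
Rounding up, n = 19.

n = 19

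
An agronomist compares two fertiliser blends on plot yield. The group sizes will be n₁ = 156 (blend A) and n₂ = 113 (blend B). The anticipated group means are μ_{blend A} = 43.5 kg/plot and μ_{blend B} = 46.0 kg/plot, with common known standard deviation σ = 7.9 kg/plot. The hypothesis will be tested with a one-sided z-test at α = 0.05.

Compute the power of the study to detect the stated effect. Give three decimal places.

Power ≈ 0.820

Standardized effect: d = |μ_{blend A} − μ_{blend B}| / σ = |43.5 − 46.0| / 7.9 = 0.3165
Noncentrality parameter: δ = d / √(1/n₁ + 1/n₂) = 0.3165 / √(1/156 + 1/113) = 2.5618
Critical value for a one-sided test at α = 0.05: z_α = 1.645.
Power = Φ(δ − 1.645) = Φ(0.917) = 0.8204.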